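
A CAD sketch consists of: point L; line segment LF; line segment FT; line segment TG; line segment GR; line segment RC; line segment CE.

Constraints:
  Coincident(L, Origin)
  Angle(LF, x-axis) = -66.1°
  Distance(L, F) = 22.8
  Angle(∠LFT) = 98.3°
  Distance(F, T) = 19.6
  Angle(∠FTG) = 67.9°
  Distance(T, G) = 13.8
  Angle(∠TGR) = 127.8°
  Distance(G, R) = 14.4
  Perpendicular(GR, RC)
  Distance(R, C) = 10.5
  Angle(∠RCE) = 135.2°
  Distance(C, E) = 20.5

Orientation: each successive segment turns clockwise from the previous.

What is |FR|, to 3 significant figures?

16.7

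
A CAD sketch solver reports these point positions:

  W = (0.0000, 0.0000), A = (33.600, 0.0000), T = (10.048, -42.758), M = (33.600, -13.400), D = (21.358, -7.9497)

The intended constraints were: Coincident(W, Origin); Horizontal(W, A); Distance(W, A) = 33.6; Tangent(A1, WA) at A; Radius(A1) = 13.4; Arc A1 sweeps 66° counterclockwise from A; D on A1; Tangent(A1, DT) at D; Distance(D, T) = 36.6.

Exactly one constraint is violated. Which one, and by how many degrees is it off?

Tangent(A1, DT) at D — off by 6.00°.

W = (0.00, 0.00) ✓; W.y = 0.00, A.y = 0.00 ✓; |WA| = 33.60 ✓; ∠(MA, AW) = 90.00° ✓; |MA| = 13.40 ✓; bearing(M→D) − bearing(M→A) = 66.00° ✓; |MD| = 13.40 ✓; ∠(MD, DT) = 84.00° ✗; |DT| = 36.60 ✓.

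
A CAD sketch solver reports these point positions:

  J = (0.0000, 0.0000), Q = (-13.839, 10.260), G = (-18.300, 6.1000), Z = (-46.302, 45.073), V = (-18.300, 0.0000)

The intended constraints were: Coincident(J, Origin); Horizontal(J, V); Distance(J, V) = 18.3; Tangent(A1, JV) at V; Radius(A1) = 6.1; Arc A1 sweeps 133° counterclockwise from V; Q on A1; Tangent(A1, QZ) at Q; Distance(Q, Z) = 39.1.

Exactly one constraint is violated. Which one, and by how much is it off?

Distance(Q, Z) = 39.1 — off by 8.50.

J = (0.00, 0.00) ✓; J.y = 0.00, V.y = 0.00 ✓; |JV| = 18.30 ✓; ∠(GV, VJ) = 90.00° ✓; |GV| = 6.100 ✓; bearing(G→Q) − bearing(G→V) = 133.0° ✓; |GQ| = 6.100 ✓; ∠(GQ, QZ) = 90.00° ✓; |QZ| = 47.60 ✗.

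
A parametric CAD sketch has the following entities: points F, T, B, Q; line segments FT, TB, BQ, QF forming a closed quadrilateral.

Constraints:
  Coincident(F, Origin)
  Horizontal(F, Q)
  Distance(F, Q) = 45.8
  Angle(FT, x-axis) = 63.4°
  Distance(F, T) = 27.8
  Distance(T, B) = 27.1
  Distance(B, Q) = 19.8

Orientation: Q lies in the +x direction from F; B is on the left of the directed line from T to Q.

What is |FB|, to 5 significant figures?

42.990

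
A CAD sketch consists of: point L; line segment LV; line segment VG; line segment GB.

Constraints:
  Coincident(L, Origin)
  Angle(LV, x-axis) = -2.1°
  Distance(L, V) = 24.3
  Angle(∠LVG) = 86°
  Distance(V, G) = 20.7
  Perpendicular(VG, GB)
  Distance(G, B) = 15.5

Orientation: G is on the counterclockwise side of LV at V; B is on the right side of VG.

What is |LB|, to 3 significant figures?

44.1

∠LVG = 86.0°, so VG runs at -2.1° + (180° − 86.0°) = 91.9° from the x-axis; with |VG| = 20.7, G = V + 20.7·(cos 91.9°, sin 91.9°) = (23.6, 19.8). VG ⟂ GB; with |GB| = 15.5 on the right of VG, B = G + 15.5·(0.999, 0.0332) = (39.1, 20.3). Then |LB| = |B − L| = 44.1.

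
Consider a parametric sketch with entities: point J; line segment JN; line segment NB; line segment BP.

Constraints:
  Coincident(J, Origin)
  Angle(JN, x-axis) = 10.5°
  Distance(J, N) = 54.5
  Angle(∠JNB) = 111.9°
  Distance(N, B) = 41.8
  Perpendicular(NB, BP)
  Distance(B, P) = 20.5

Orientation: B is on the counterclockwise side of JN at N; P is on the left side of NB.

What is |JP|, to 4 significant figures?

69.02

∠JNB = 111.9°, so NB runs at 10.5° + (180° − 111.9°) = 78.60° from the x-axis; with |NB| = 41.8, B = N + 41.8·(cos 78.60°, sin 78.60°) = (61.85, 50.91). The perpendicularity gives BP at right angles to NB; with |BP| = 20.5 on the left of NB, P = B + 20.5·(-0.9803, 0.1977) = (41.75, 54.96). Then |JP| = |P − J| = 69.02.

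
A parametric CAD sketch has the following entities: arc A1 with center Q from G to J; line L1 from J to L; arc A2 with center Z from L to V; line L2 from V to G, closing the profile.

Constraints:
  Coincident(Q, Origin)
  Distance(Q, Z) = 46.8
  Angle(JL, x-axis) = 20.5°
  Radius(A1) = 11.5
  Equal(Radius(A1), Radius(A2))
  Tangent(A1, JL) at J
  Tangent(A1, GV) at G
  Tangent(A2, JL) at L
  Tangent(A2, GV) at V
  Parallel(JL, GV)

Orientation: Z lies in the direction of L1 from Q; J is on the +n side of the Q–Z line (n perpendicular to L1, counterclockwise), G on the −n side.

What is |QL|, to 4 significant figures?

48.19

The slot axis is L1's direction at 20.5°, so u = (cos 20.5°, sin 20.5°) = (0.9367, 0.3502) and n = (−sin 20.5°, cos 20.5°) = (-0.3502, 0.9367). Q is at the origin and Z lies 46.8 along u from Q, so Z = 46.8·u = (43.84, 16.39). Tangency of A1 to both parallel lines with radius 11.5 puts J and G at Q ± 11.5·n: J = (-4.027, 10.77), G = (4.027, -10.77). Equal radii place L and V the same way about Z: L = Z + 11.5·n = (39.81, 27.16), V = Z − 11.5·n = (47.86, 5.618). Then |QL| = |L − Q| = 48.19.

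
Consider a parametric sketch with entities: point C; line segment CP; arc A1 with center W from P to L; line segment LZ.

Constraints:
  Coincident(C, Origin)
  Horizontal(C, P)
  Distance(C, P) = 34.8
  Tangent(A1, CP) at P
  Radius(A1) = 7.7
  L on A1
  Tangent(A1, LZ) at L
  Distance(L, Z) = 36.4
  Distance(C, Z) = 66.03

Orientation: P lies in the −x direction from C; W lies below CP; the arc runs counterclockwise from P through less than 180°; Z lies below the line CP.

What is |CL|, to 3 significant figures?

42.6

C is at the origin; C and P share the same y with |CP| = 34.8 and P on the −x side, so P = (-34.8, 0.00). Since A1 is tangent to CP there, WP ⟂ CP, so W = P + (0, -7.7) = (-34.8, -7.70). Since WL ⟂ LZ (tangency), |WZ| = √(7.7² + 36.4²) = 37.2 regardless of where L sits on A1. So Z lies on both circle(C, 66.03) and circle(W, 37.2); the below-CP intersection is Z = (-52.0, -40.7). L is the foot of the tangent from Z: L = (-42.2, -5.63).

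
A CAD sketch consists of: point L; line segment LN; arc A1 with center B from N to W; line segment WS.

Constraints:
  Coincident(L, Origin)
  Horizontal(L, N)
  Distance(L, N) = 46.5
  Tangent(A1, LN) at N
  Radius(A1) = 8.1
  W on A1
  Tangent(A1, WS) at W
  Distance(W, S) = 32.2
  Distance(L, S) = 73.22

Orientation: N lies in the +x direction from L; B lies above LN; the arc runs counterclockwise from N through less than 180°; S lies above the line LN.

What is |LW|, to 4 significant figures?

54.58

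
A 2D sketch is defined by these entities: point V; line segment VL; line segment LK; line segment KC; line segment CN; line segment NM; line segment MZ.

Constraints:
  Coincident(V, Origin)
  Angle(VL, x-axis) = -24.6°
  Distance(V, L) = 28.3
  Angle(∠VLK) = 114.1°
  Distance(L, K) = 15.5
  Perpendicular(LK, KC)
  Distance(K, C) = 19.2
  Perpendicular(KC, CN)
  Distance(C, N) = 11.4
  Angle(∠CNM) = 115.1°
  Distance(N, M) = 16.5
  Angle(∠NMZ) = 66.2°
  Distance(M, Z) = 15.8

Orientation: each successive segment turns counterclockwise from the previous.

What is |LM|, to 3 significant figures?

5.15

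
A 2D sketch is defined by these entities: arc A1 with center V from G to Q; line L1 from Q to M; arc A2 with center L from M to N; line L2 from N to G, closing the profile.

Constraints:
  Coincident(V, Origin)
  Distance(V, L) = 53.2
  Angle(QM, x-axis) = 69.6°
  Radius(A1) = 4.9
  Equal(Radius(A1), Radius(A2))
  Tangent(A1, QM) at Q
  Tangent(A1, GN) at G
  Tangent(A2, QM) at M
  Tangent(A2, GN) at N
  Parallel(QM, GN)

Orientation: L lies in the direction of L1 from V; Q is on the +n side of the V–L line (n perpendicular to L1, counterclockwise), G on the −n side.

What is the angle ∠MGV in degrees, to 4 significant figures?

79.56°

Tangency of A1 to both parallel lines with radius 4.9 puts Q and G at V ± 4.9·n: Q = (-4.593, 1.708), G = (4.593, -1.708). Equal radii place M and N the same way about L: M = L + 4.9·n = (13.95, 51.57), N = L − 4.9·n = (23.14, 48.16). Then cos ∠MGV = GM·GV / (|GM||GV|), giving 79.56°.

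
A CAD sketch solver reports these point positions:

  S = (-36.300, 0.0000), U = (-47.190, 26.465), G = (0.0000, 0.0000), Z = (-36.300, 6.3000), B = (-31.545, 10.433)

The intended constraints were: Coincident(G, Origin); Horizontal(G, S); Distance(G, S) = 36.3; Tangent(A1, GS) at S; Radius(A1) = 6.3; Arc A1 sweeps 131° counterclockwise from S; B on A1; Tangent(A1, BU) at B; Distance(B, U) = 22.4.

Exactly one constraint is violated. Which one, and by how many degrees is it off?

Tangent(A1, BU) at B — off by 3.30°.

G = (0.00, 0.00) ✓; G.y = 0.00, S.y = 0.00 ✓; |GS| = 36.30 ✓; ∠(ZS, SG) = 90.00° ✓; |ZS| = 6.300 ✓; bearing(Z→B) − bearing(Z→S) = 131.0° ✓; |ZB| = 6.300 ✓; ∠(ZB, BU) = 86.70° ✗; |BU| = 22.40 ✓.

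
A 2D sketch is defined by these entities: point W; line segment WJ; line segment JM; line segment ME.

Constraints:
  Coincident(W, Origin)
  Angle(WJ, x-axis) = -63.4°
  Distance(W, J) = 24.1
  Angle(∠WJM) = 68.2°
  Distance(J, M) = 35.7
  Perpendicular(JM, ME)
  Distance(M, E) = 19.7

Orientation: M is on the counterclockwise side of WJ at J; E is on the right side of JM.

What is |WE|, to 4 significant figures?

49.86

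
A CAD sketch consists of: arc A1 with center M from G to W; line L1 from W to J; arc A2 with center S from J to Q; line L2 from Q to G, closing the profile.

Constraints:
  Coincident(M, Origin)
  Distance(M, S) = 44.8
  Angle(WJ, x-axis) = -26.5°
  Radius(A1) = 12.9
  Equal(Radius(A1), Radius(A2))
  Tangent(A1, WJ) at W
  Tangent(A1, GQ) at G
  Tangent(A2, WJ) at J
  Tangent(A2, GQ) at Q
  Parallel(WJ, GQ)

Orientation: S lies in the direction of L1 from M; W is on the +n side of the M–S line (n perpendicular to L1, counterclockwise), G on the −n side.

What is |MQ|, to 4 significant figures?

46.62

The slot axis is L1's direction at -26.5°, so u = (cos -26.5°, sin -26.5°) = (0.8949, -0.4462) and n = (−sin -26.5°, cos -26.5°) = (0.4462, 0.8949). M is at the origin and S lies 44.8 along u from M, so S = 44.8·u = (40.09, -19.99). Tangency of A1 to both parallel lines with radius 12.9 puts W and G at M ± 12.9·n: W = (5.756, 11.54), G = (-5.756, -11.54). Equal radii place J and Q the same way about S: J = S + 12.9·n = (45.85, -8.445), Q = S − 12.9·n = (34.34, -31.53). Then |MQ| = |Q − M| = 46.62.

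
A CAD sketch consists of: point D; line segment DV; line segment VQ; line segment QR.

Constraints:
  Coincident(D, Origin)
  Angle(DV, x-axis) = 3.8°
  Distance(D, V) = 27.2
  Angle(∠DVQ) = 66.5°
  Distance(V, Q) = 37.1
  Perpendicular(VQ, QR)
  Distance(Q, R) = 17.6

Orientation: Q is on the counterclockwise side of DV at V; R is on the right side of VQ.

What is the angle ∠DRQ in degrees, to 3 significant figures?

31.7°

∠DVQ = 66.5°, so VQ runs at 3.8° + (180° − 66.5°) = 117° from the x-axis; with |VQ| = 37.1, Q = V + 37.1·(cos 117°, sin 117°) = (10.1, 34.8). VQ ⟂ QR; with |QR| = 17.6 on the right of VQ, R = Q + 17.6·(0.889, 0.459) = (25.8, 42.8). Then cos ∠DRQ = RD·RQ / (|RD||RQ|), giving 31.7°.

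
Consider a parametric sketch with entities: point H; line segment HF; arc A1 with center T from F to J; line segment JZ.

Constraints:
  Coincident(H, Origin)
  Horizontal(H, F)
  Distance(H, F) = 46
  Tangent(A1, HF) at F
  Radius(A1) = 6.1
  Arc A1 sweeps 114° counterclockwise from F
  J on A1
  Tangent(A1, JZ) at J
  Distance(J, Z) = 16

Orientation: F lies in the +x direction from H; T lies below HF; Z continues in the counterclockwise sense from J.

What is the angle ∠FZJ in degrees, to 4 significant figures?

21.69°

H is at the origin; HF is horizontal with |HF| = 46.0 and F on the +x side, so F = (46.00, 0.000). A1 meets HF tangentially, so TF is at right angles to HF, so T = F + (0, -6.1) = (46.00, -6.100). On A1, F sits at bearing 90° from T; a 114° counterclockwise sweep puts J at bearing 204°, so J = T + 6.1·(cos 204°, sin 204°) = (40.43, -8.581). Tangency of A1 to JZ means the radius TJ is perpendicular to JZ, so JZ runs along (−sin 204°, cos 204°); with |JZ| = 16.0, Z = (46.94, -23.20). Then cos ∠FZJ = ZF·ZJ / (|ZF||ZJ|), giving 21.69°.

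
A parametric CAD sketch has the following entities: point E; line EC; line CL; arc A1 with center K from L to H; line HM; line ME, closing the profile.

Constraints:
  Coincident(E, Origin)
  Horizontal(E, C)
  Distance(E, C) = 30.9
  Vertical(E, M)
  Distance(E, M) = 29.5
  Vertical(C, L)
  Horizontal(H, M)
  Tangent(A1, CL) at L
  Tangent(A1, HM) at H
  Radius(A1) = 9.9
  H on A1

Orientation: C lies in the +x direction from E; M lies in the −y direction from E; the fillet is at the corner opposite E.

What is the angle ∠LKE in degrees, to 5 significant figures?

136.97°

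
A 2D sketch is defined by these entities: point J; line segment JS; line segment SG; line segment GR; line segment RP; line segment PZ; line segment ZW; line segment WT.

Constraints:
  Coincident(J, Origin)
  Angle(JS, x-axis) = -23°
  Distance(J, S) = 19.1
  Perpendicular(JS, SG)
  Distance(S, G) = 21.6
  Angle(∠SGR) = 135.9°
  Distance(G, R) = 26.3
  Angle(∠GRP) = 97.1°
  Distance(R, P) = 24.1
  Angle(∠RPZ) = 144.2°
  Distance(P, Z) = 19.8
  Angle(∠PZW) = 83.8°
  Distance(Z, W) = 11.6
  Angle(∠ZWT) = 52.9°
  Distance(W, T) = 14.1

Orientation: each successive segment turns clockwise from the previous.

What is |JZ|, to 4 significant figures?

25.31

J is at the origin; JS runs at -23.0° with length 19.1, so S = (17.58, -7.463). JS is perpendicular to SG, so SG runs at -113.0°; with |SG| = 21.6, G = (9.142, -27.35). ∠SGR = 135.9° gives GR at -157.1° from the x-axis; with |GR| = 26.3, R = (-15.09, -37.58). ∠GRP = 97.1° gives RP at 120.0° from the x-axis; with |RP| = 24.1, P = (-27.14, -16.71). ∠RPZ = 144.2° gives PZ at 84.20° from the x-axis; with |PZ| = 19.8, Z = (-25.13, 2.990). Then |JZ| = |Z − J| = 25.31.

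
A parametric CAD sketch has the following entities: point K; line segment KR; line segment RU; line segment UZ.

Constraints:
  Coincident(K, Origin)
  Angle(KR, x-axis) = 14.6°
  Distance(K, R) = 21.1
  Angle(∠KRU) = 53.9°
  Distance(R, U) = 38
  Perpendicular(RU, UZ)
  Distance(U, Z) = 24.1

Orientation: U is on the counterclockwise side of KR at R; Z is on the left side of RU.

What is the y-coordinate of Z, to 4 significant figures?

10.74

K is at the origin; KR runs at 14.6° with length 21.1, so R = 21.1·(cos 14.6°, sin 14.6°) = (20.42, 5.319). ∠KRU = 53.9°, so RU runs at 14.6° + (180° − 53.9°) = 140.7° from the x-axis; with |RU| = 38.0, U = R + 38.0·(cos 140.7°, sin 140.7°) = (-8.987, 29.39). RU is perpendicular to UZ; with |UZ| = 24.1 on the left of RU, Z = U + 24.1·(-0.6334, -0.7738) = (-24.25, 10.74). So Z.y = 10.74.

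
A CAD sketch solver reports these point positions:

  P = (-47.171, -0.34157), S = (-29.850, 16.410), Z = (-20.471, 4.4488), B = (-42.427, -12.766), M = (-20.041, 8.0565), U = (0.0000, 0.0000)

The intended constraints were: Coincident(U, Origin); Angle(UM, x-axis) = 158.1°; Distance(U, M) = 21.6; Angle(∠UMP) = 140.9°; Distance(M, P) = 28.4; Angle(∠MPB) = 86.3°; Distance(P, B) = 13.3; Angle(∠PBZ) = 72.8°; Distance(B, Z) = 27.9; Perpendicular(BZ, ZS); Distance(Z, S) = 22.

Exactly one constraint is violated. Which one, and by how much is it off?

Distance(Z, S) = 22 — off by 6.80.

U = (0.00, 0.00) ✓; UM at 158.1° ✓; |UM| = 21.60 ✓; ∠UMP = 140.9° ✓; |MP| = 28.40 ✓; ∠MPB = 86.30° ✓; |PB| = 13.30 ✓; ∠PBZ = 72.80° ✓; |BZ| = 27.90 ✓; ∠(BZ, ZS) = 90.00° ✓; |ZS| = 15.20 ✗.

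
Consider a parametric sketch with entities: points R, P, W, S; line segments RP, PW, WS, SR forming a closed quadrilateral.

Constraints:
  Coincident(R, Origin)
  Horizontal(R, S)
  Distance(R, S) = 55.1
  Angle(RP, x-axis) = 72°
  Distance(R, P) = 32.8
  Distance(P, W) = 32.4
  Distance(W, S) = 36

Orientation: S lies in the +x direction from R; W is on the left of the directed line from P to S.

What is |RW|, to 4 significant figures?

54.19

Checks: |PW| = 32.40 ✓; |WS| = 36.00 ✓.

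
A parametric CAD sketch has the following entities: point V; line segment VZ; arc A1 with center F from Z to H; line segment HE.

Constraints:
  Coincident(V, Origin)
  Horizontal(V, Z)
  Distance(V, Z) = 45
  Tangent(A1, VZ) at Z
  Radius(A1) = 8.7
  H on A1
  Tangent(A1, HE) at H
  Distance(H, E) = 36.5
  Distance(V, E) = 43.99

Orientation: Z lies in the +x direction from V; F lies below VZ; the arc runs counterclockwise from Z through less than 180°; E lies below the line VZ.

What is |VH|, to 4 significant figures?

37.44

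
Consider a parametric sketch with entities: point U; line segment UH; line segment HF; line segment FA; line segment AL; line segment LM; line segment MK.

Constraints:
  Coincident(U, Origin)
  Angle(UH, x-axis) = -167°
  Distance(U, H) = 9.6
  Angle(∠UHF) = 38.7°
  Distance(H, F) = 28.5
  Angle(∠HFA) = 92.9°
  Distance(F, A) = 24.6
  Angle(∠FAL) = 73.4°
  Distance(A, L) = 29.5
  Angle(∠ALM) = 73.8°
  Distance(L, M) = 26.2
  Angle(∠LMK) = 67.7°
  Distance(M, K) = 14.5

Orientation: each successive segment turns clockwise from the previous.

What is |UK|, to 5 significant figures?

15.543

∠ALM = 73.8° gives LM at 111.80° from the x-axis; with |LM| = 26.2, M = (-4.6143, 12.121). ∠LMK = 67.7° gives MK at -0.50000° from the x-axis; with |MK| = 14.5, K = (9.8852, 11.994). Then |UK| = |K − U| = 15.543.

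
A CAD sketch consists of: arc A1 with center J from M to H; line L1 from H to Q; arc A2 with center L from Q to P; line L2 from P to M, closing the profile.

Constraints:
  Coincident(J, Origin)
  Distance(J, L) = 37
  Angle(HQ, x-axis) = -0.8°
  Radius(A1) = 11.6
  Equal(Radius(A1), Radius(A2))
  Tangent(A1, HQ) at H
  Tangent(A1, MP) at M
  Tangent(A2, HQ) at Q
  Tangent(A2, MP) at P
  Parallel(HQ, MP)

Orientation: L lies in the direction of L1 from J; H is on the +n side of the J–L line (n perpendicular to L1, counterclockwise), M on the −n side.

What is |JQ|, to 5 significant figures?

38.776

The slot axis is L1's direction at -0.8°, so u = (cos -0.8°, sin -0.8°) = (0.99990, -0.013962) and n = (−sin -0.8°, cos -0.8°) = (0.013962, 0.99990). J is at the origin and L lies 37.0 along u from J, so L = 37.0·u = (36.996, -0.51660). Tangency of A1 to both parallel lines with radius 11.6 puts H and M at J ± 11.6·n: H = (0.16196, 11.599), M = (-0.16196, -11.599). Equal radii place Q and P the same way about L: Q = L + 11.6·n = (37.158, 11.082), P = L − 11.6·n = (36.834, -12.115). Then |JQ| = |Q − J| = 38.776.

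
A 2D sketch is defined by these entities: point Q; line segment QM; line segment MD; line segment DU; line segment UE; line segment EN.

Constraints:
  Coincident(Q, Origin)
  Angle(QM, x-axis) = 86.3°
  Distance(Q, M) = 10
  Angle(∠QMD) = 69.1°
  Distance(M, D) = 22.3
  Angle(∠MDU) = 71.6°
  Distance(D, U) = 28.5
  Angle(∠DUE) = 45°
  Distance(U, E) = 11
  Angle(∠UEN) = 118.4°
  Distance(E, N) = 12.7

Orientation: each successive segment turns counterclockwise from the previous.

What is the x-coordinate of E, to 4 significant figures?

-2.270

Q is at the origin; QM runs at 86.3° with length 10.0, so M = (0.6453, 9.979). ∠QMD = 69.1° gives MD at -162.8° from the x-axis; with |MD| = 22.3, D = (-20.66, 3.385). ∠MDU = 71.6° gives DU at -54.40° from the x-axis; with |DU| = 28.5, U = (-4.067, -19.79). ∠DUE = 45.0° gives UE at 80.60° from the x-axis; with |UE| = 11.0, E = (-2.270, -8.936). So E.x = -2.270.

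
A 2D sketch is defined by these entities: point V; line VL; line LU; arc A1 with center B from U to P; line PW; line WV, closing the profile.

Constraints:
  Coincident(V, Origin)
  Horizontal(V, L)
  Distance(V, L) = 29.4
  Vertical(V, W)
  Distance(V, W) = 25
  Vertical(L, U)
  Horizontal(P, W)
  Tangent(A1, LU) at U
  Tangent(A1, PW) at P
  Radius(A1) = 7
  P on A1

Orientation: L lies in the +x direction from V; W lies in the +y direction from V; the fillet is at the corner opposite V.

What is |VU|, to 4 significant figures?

34.47

V is at the origin; V and L share the same y with |VL| = 29.4 and L on the +x side, so L = (29.40, 0.000). V and W share the same x with |VW| = 25.0 and W on the +y side, so W = (0.000, 25.00). The virtual corner opposite V is at (29.40, 25.00). Since A1 is tangent to LU there, BU ⟂ LU and the tangent condition forces BP to be normal to PW, with radius 7.0, so the center B sits 7.0 in from both sides at B = (22.40, 18.00). That places the tangent points at U = (29.40, 18.00) on LU and P = (22.40, 25.00) on PW. Then |VU| = |U − V| = 34.47.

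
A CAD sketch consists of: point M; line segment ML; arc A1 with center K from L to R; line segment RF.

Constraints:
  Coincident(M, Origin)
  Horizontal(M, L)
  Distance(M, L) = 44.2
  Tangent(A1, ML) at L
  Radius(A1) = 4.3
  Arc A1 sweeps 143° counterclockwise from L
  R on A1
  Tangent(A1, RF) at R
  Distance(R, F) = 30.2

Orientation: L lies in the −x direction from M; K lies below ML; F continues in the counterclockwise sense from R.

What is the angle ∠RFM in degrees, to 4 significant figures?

94.18°

M is at the origin; M and L share the same y with |ML| = 44.2 and L on the −x side, so L = (-44.20, 0.000). Tangency of A1 to ML means the radius KL is perpendicular to ML, so K = L + (0, -4.3) = (-44.20, -4.300). On A1, L sits at bearing 90° from K; a 143° counterclockwise sweep puts R at bearing 233°, so R = K + 4.3·(cos 233°, sin 233°) = (-46.79, -7.734). A1 meets RF tangentially, so KR is at right angles to RF, so RF runs along (−sin 233°, cos 233°); with |RF| = 30.2, F = (-22.67, -25.91). Then cos ∠RFM = FR·FM / (|FR||FM|), giving 94.18°.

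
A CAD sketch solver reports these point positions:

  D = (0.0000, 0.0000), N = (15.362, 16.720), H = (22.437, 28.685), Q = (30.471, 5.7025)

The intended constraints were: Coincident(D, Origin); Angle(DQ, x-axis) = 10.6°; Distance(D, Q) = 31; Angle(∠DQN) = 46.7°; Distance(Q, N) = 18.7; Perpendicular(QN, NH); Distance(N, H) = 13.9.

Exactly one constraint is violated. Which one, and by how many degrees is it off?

Perpendicular(QN, NH) — off by 5.50°.

D = (0.00, 0.00) ✓; DQ at 10.60° ✓; |DQ| = 31.00 ✓; ∠DQN = 46.70° ✓; |QN| = 18.70 ✓; ∠(QN, NH) = 84.50° ✗; |NH| = 13.90 ✓.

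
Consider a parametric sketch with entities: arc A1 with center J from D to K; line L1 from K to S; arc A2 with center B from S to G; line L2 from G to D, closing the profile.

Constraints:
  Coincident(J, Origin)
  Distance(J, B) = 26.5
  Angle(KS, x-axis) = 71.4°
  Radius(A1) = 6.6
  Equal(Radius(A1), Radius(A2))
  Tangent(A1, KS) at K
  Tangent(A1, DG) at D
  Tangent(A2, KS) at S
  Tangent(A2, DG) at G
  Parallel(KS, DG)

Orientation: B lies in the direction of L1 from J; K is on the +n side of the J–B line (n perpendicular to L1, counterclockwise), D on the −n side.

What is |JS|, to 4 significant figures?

27.31

The slot axis is L1's direction at 71.4°, so u = (cos 71.4°, sin 71.4°) = (0.3190, 0.9478) and n = (−sin 71.4°, cos 71.4°) = (-0.9478, 0.3190). J is at the origin and B lies 26.5 along u from J, so B = 26.5·u = (8.452, 25.12). Tangency of A1 to both parallel lines with radius 6.6 puts K and D at J ± 6.6·n: K = (-6.255, 2.105), D = (6.255, -2.105). Equal radii place S and G the same way about B: S = B + 6.6·n = (2.197, 27.22), G = B − 6.6·n = (14.71, 23.01). Then |JS| = |S − J| = 27.31.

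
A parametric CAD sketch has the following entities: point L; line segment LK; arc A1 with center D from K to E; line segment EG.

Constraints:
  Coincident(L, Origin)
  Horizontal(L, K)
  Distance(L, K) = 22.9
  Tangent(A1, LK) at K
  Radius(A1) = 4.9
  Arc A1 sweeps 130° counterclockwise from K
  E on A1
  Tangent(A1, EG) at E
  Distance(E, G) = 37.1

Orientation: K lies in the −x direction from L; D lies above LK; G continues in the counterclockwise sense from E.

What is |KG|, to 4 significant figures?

41.64

On A1, K sits at bearing -90° from D; a 130° counterclockwise sweep puts E at bearing 40°, so E = D + 4.9·(cos 40°, sin 40°) = (-19.15, 8.050). A1 meets EG tangentially, so DE is at right angles to EG, so EG runs along (−sin 40°, cos 40°); with |EG| = 37.1, G = (-42.99, 36.47). Then |KG| = |G − K| = 41.64.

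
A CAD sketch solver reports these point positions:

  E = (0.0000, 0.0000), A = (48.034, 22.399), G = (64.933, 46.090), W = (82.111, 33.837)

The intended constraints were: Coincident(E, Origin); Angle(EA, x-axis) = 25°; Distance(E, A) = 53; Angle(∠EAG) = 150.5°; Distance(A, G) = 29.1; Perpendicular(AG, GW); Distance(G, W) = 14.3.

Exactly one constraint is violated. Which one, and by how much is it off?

Distance(G, W) = 14.3 — off by 6.80.

E = (0.00, 0.00) ✓; EA at 25.00° ✓; |EA| = 53.00 ✓; ∠EAG = 150.5° ✓; |AG| = 29.10 ✓; ∠(AG, GW) = 90.00° ✓; |GW| = 21.10 ✗.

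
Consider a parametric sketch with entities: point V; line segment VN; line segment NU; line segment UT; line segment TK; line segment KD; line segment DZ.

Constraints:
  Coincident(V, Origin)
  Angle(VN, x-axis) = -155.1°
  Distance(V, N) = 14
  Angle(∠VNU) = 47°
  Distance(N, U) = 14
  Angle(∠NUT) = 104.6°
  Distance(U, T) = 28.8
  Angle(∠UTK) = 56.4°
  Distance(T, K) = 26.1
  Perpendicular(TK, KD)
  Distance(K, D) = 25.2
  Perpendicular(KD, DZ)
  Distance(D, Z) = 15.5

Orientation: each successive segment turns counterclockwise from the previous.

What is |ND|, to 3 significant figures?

6.54

∠UTK = 56.4° gives TK at 177° from the x-axis; with |TK| = 26.1, K = (-8.58, 13.3). TK ⟂ KD, so KD runs at -93.1°; with |KD| = 25.2, D = (-9.94, -11.8). Then |ND| = |D − N| = 6.54.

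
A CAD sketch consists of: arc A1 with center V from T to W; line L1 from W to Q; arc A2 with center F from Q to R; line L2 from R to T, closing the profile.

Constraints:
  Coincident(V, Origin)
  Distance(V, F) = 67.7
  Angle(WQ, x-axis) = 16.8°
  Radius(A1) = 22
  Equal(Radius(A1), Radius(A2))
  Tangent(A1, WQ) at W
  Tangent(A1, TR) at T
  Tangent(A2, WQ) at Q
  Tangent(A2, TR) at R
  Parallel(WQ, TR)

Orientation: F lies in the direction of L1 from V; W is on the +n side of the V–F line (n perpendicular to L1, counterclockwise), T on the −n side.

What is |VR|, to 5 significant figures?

71.185

The slot axis is L1's direction at 16.8°, so u = (cos 16.8°, sin 16.8°) = (0.95732, 0.28903) and n = (−sin 16.8°, cos 16.8°) = (-0.28903, 0.95732). V is at the origin and F lies 67.7 along u from V, so F = 67.7·u = (64.811, 19.567). Tangency of A1 to both parallel lines with radius 22.0 puts W and T at V ± 22.0·n: W = (-6.3587, 21.061), T = (6.3587, -21.061). Equal radii place Q and R the same way about F: Q = F + 22.0·n = (58.452, 40.628), R = F − 22.0·n = (71.169, -1.4936). Then |VR| = |R − V| = 71.185.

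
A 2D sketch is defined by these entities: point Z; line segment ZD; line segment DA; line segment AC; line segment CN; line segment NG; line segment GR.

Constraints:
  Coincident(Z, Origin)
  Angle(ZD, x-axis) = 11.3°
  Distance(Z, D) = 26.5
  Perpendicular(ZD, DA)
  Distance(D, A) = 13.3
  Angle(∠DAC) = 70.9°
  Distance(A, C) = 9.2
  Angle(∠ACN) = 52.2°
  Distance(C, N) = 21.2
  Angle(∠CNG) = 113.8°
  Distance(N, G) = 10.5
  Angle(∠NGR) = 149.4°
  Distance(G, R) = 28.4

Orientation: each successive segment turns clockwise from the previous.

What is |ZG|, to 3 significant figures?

44.6

Z is at the origin; ZD runs at 11.3° with length 26.5, so D = (26.0, 5.19). ZD is perpendicular to DA, so DA runs at -78.7°; with |DA| = 13.3, A = (28.6, -7.85). ∠DAC = 70.9° gives AC at 172° from the x-axis; with |AC| = 9.2, C = (19.5, -6.60). ∠ACN = 52.2° gives CN at 44.4° from the x-axis; with |CN| = 21.2, N = (34.6, 8.23). ∠CNG = 113.8° gives NG at -21.8° from the x-axis; with |NG| = 10.5, G = (44.4, 4.33). Then |ZG| = |G − Z| = 44.6.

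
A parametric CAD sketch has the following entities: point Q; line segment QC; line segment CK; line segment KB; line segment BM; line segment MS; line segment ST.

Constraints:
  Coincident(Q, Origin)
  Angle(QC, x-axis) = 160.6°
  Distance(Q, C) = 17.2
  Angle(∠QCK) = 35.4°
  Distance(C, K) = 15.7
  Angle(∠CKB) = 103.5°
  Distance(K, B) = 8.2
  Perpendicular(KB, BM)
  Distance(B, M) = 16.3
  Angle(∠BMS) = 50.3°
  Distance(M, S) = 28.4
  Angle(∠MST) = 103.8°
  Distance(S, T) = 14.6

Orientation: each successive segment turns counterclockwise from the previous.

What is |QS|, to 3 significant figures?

23.7

The perpendicularity gives BM at right angles to KB, so BM runs at 112°; with |BM| = 16.3, M = (-5.58, 11.1). ∠BMS = 50.3° gives MS at -119° from the x-axis; with |MS| = 28.4, S = (-19.2, -13.9). Then |QS| = |S − Q| = 23.7.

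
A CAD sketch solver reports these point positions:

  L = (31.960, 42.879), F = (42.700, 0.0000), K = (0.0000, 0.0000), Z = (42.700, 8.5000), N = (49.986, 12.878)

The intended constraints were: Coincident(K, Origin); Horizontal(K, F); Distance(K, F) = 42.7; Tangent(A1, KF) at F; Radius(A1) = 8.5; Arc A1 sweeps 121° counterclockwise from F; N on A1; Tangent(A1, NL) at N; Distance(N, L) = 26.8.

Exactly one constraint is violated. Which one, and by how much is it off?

Distance(N, L) = 26.8 — off by 8.20.

K = (0.00, 0.00) ✓; K.y = 0.00, F.y = 0.00 ✓; |KF| = 42.70 ✓; ∠(ZF, FK) = 90.00° ✓; |ZF| = 8.500 ✓; bearing(Z→N) − bearing(Z→F) = 121.0° ✓; |ZN| = 8.500 ✓; ∠(ZN, NL) = 90.00° ✓; |NL| = 35.00 ✗.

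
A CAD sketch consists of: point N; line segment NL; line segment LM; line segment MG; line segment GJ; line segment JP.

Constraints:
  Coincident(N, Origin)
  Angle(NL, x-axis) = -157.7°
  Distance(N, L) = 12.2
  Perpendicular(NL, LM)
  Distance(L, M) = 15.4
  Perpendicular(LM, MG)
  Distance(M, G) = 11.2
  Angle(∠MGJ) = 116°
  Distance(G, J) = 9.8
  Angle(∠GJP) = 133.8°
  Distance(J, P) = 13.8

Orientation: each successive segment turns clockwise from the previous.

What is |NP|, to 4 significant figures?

6.527

∠MGJ = 116.0° gives GJ at -41.70° from the x-axis; with |GJ| = 9.8, J = (0.5482, 7.350). ∠GJP = 133.8° gives JP at -87.90° from the x-axis; with |JP| = 13.8, P = (1.054, -6.441). Then |NP| = |P − N| = 6.527.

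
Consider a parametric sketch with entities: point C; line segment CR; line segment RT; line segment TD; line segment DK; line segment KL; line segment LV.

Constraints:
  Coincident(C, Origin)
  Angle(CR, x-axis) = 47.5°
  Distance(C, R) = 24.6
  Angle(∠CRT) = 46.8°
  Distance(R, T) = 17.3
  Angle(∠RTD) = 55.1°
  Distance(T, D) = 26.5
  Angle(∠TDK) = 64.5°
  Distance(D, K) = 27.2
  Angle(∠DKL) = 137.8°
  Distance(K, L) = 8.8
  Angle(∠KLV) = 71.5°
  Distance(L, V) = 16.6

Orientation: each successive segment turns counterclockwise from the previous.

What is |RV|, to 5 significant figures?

5.2074

C is at the origin; CR runs at 47.5° with length 24.6, so R = (16.620, 18.137). ∠CRT = 46.8° gives RT at -179.30° from the x-axis; with |RT| = 17.3, T = (-0.67919, 17.926). ∠RTD = 55.1° gives TD at -54.400° from the x-axis; with |TD| = 26.5, D = (14.747, -3.6215). ∠TDK = 64.5° gives DK at 61.100° from the x-axis; with |DK| = 27.2, K = (27.892, 20.191). ∠DKL = 137.8° gives KL at 103.30° from the x-axis; with |KL| = 8.8, L = (25.868, 28.755). ∠KLV = 71.5° gives LV at -148.20° from the x-axis; with |LV| = 16.6, V = (11.760, 20.008). Then |RV| = |V − R| = 5.2074.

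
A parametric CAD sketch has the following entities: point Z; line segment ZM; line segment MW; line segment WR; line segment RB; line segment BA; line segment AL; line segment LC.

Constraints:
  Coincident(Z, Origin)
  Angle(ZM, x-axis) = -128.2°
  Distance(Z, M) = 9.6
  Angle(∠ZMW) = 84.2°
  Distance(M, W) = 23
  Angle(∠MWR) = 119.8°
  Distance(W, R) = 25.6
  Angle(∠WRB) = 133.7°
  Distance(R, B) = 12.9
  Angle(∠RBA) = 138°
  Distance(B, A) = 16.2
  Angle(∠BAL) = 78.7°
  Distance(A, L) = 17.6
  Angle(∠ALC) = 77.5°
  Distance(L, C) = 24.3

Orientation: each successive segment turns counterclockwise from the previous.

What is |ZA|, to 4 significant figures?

37.69

Z is at the origin; ZM runs at -128.2° with length 9.6, so M = (-5.937, -7.544). ∠ZMW = 84.2° gives MW at -32.40° from the x-axis; with |MW| = 23.0, W = (13.48, -19.87). ∠MWR = 119.8° gives WR at 27.80° from the x-axis; with |WR| = 25.6, R = (36.13, -7.929). ∠WRB = 133.7° gives RB at 74.10° from the x-axis; with |RB| = 12.9, B = (39.66, 4.478). ∠RBA = 138.0° gives BA at 116.1° from the x-axis; with |BA| = 16.2, A = (32.54, 19.03). Then |ZA| = |A − Z| = 37.69.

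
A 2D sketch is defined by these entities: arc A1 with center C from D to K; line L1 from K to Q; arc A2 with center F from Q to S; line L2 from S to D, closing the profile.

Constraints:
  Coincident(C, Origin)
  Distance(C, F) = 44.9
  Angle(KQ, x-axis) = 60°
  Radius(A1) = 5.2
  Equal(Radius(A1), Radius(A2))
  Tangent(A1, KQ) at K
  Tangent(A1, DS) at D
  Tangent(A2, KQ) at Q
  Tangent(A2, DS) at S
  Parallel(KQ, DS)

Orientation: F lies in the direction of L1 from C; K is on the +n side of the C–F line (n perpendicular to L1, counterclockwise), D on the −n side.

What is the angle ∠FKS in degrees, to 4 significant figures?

6.435°

The slot axis is L1's direction at 60.0°, so u = (cos 60.0°, sin 60.0°) = (0.5000, 0.8660) and n = (−sin 60.0°, cos 60.0°) = (-0.8660, 0.5000). C is at the origin and F lies 44.9 along u from C, so F = 44.9·u = (22.45, 38.88). Tangency of A1 to both parallel lines with radius 5.2 puts K and D at C ± 5.2·n: K = (-4.503, 2.600), D = (4.503, -2.600). Equal radii place Q and S the same way about F: Q = F + 5.2·n = (17.95, 41.48), S = F − 5.2·n = (26.95, 36.28). Then cos ∠FKS = KF·KS / (|KF||KS|), giving 6.435°.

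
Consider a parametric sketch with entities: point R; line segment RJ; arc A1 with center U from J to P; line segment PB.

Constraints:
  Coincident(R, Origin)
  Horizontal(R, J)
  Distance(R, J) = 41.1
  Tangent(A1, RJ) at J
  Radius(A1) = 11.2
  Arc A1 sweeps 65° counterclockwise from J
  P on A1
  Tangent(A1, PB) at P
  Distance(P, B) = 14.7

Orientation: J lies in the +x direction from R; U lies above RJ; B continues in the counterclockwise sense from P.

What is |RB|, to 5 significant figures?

60.775

On A1, J sits at bearing -90° from U; a 65° counterclockwise sweep puts P at bearing -25°, so P = U + 11.2·(cos -25°, sin -25°) = (51.251, 6.4667). Since A1 is tangent to PB there, UP ⟂ PB, so PB runs along (−sin -25°, cos -25°); with |PB| = 14.7, B = (57.463, 19.789). Then |RB| = |B − R| = 60.775.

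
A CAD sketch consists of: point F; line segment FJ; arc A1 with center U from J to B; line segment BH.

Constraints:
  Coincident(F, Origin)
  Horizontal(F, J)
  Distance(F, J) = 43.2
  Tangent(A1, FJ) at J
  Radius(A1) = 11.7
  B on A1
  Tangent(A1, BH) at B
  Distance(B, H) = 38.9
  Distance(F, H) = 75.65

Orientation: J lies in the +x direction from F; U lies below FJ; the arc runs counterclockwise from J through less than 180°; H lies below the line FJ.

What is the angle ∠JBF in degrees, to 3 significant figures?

88.0°

F is at the origin; FJ is horizontal with |FJ| = 43.2 and J on the +x side, so J = (43.2, 0.00). Since A1 is tangent to FJ there, UJ ⟂ FJ, so U = J + (0, -11.7) = (43.2, -11.7). Since UB ⟂ BH (tangency), |UH| = √(11.7² + 38.9²) = 40.6 regardless of where B sits on A1. So H lies on both circle(F, 75.65) and circle(U, 40.6); the below-FJ intersection is H = (56.8, -50.0). B is the foot of the tangent from H: B = (33.8, -18.6).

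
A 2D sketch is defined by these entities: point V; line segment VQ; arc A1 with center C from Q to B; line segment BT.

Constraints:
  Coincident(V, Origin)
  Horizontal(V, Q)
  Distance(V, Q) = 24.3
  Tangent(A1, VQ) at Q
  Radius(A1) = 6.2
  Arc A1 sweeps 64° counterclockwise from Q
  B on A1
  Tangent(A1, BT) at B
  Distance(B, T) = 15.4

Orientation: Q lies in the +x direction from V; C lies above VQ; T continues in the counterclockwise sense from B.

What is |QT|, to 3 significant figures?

21.3

On A1, Q sits at bearing -90° from C; a 64° counterclockwise sweep puts B at bearing -26°, so B = C + 6.2·(cos -26°, sin -26°) = (29.9, 3.48). Tangency of A1 to BT means the radius CB is perpendicular to BT, so BT runs along (−sin -26°, cos -26°); with |BT| = 15.4, T = (36.6, 17.3). Then |QT| = |T − Q| = 21.3.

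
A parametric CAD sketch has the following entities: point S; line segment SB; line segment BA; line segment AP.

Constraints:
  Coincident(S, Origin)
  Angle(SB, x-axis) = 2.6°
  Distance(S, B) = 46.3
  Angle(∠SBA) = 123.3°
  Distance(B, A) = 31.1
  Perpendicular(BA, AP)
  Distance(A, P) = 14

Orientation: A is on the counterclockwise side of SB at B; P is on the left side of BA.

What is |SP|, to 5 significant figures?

61.680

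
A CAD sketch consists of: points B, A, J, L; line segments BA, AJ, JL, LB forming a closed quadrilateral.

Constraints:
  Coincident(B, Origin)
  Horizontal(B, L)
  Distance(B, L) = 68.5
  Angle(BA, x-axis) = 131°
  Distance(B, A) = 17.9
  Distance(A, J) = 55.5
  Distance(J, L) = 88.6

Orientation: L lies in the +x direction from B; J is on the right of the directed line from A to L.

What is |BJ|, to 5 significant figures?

43.018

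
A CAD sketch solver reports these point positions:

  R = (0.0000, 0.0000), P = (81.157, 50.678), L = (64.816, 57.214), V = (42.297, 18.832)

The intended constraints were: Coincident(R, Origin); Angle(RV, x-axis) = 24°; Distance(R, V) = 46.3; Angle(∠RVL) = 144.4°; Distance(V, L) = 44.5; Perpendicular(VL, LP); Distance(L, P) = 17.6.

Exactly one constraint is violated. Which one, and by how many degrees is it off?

Perpendicular(VL, LP) — off by 8.60°.

R = (0.00, 0.00) ✓; RV at 24.00° ✓; |RV| = 46.30 ✓; ∠RVL = 144.4° ✓; |VL| = 44.50 ✓; ∠(VL, LP) = 81.40° ✗; |LP| = 17.60 ✓.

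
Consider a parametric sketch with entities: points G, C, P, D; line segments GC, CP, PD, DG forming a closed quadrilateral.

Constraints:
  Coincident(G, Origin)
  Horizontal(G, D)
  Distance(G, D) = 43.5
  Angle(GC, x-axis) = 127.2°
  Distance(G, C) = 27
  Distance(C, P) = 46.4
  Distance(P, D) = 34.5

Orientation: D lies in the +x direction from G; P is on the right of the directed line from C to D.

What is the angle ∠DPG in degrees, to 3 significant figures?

104°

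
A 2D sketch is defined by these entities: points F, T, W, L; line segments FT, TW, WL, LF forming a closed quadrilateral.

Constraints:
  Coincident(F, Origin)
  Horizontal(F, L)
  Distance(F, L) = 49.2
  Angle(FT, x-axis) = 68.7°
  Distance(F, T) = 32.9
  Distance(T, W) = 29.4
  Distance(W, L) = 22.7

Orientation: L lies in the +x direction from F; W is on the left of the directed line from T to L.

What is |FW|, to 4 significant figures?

44.58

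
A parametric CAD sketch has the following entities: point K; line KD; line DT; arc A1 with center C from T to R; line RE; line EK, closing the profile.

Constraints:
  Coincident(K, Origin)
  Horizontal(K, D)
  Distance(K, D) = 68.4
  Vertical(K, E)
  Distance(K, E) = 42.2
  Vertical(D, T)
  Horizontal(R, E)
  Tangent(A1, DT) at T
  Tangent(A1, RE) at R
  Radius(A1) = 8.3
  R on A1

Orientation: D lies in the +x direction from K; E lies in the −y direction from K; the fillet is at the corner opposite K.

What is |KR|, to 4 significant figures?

73.44

K is at the origin; KD is horizontal with |KD| = 68.4 and D on the +x side, so D = (68.40, 0.000). KE is vertical with |KE| = 42.2 and E on the −y side, so E = (0.000, -42.20). The virtual corner opposite K is at (68.40, -42.20). A1 meets DT tangentially, so CT is at right angles to DT and A1 meets RE tangentially, so CR is at right angles to RE, with radius 8.3, so the center C sits 8.3 in from both sides at C = (60.10, -33.90). That places the tangent points at T = (68.40, -33.90) on DT and R = (60.10, -42.20) on RE. Then |KR| = |R − K| = 73.44.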